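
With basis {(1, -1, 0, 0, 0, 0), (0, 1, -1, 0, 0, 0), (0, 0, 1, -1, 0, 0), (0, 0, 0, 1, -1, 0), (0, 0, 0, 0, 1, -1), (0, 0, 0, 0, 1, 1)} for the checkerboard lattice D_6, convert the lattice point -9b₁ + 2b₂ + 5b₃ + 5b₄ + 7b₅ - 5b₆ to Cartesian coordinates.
(-9, 11, 3, 0, -3, -12)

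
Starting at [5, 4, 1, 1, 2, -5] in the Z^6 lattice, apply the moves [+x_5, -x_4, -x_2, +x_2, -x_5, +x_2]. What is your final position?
(5, 5, 1, 0, 2, -5)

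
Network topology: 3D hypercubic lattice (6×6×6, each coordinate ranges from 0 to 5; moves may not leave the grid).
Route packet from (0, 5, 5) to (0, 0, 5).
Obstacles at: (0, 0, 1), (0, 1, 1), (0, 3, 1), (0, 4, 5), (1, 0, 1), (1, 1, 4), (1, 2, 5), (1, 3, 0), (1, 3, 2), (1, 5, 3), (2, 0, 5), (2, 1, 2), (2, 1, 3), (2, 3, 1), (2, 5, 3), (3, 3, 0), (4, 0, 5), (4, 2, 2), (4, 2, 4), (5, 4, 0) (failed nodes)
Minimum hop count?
7
(one shortest path: (0, 5, 5) → (1, 5, 5) → (1, 4, 5) → (1, 3, 5) → (0, 3, 5) → (0, 2, 5) → (0, 1, 5) → (0, 0, 5))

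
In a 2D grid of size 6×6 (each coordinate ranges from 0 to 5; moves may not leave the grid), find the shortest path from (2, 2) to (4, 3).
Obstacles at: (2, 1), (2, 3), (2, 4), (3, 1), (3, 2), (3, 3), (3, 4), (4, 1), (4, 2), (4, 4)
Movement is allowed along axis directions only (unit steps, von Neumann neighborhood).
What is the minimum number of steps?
11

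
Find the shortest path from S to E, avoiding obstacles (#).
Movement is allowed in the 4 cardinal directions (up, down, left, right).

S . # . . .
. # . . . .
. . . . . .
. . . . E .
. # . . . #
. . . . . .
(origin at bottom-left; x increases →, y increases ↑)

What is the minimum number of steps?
7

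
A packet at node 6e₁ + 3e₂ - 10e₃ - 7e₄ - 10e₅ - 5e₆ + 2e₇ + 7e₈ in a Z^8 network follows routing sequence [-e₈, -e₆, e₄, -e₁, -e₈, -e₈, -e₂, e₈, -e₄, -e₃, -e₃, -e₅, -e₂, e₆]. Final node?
(5, 1, -12, -7, -11, -5, 2, 5)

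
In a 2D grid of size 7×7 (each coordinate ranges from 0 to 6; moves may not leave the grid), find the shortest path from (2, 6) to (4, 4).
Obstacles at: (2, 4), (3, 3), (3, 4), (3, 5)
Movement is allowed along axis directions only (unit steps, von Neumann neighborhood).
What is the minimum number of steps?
4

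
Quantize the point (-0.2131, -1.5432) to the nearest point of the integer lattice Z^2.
(0, -2)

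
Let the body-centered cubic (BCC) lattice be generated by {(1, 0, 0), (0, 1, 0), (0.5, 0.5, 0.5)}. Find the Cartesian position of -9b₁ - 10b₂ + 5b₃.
(-6.5, -7.5, 2.5)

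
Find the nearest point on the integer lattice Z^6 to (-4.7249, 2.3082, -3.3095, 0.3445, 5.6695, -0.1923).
(-5, 2, -3, 0, 6, 0)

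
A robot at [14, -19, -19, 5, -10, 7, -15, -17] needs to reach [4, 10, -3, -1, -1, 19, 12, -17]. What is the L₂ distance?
46.7654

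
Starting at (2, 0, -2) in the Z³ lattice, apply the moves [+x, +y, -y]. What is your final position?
(3, 0, -2)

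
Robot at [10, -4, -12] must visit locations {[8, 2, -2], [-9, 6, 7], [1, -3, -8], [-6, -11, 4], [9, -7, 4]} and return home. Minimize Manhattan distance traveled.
124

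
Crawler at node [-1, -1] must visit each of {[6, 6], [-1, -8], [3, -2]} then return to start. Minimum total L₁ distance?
42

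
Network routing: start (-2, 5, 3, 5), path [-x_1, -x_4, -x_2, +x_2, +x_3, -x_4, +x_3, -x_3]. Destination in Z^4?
(-3, 5, 4, 3)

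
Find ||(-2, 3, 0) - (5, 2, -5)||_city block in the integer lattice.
13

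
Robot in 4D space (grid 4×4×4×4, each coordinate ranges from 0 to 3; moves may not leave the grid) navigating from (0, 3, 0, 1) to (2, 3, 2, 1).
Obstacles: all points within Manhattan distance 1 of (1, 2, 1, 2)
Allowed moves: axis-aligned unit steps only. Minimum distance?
4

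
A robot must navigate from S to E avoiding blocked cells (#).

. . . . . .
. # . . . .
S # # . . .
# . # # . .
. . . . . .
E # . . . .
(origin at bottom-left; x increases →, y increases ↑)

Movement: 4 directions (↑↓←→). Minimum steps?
15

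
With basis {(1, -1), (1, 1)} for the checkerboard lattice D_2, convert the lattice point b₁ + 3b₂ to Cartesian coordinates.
(4, 2)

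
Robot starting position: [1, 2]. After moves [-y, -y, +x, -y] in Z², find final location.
(2, -1)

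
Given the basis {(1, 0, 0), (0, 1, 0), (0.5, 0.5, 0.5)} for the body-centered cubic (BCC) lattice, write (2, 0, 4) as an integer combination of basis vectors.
-2b₁ - 4b₂ + 8b₃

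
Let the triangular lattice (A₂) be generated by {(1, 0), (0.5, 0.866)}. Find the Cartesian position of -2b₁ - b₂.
(-2.5, -0.866)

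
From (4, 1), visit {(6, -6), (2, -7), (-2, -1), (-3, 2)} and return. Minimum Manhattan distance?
36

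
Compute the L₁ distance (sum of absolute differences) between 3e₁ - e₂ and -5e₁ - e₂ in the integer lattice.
8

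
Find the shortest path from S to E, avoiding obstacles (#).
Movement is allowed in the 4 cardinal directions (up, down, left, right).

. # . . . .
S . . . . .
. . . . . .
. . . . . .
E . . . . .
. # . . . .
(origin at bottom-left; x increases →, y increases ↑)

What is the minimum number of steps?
3
(one shortest path: (0, 4) → (0, 3) → (0, 2) → (0, 1))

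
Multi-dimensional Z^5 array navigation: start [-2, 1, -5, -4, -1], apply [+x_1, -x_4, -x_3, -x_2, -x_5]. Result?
(-1, 0, -6, -5, -2)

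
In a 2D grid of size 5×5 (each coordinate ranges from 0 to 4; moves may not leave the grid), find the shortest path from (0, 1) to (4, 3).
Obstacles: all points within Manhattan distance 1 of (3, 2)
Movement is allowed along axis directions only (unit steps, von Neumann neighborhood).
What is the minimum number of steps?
8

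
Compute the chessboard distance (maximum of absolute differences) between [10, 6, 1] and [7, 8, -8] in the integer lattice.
9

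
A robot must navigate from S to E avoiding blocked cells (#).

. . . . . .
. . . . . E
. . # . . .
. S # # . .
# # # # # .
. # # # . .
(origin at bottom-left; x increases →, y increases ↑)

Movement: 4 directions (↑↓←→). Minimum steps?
6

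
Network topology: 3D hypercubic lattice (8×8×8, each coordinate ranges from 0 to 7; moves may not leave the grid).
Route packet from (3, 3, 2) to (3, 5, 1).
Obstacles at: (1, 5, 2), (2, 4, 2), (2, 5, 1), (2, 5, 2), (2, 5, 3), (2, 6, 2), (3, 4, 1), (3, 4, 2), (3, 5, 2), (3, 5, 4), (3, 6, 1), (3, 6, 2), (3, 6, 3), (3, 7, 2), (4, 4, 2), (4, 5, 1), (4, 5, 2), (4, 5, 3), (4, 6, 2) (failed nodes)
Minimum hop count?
5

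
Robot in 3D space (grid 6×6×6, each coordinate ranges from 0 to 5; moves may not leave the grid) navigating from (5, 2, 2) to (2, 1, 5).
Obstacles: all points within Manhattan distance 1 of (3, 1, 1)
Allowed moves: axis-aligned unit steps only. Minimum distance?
7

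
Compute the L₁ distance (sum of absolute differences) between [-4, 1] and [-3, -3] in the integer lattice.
5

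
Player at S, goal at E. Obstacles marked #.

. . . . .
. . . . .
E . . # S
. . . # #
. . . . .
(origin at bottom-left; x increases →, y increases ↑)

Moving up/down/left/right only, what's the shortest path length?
6
(one shortest path: (4, 2) → (4, 3) → (3, 3) → (2, 3) → (1, 3) → (0, 3) → (0, 2))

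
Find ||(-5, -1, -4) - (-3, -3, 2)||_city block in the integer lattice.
10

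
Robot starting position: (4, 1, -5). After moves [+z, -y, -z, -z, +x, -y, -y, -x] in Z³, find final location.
(4, -2, -6)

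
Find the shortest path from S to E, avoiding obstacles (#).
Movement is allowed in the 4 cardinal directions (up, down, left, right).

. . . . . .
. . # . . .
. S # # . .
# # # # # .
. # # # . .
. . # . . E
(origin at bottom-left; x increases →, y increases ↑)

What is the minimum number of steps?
11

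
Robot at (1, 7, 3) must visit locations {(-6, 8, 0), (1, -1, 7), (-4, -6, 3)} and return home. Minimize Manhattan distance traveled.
56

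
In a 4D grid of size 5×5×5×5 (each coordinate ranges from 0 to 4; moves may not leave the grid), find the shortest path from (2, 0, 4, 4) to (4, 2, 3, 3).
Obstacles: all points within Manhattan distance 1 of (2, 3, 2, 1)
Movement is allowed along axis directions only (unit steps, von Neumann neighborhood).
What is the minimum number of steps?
6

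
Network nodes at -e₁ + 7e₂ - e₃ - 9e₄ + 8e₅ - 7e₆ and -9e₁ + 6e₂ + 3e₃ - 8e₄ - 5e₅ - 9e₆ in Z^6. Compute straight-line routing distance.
15.9687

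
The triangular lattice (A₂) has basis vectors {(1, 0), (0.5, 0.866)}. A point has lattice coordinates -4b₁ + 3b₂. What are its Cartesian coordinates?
(-2.5, 2.598)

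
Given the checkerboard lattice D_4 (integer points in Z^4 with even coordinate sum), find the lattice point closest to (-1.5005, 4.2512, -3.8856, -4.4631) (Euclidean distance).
(-2, 4, -4, -4)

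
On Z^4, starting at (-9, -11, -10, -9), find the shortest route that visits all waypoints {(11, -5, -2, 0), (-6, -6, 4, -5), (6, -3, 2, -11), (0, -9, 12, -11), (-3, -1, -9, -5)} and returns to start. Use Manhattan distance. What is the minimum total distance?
144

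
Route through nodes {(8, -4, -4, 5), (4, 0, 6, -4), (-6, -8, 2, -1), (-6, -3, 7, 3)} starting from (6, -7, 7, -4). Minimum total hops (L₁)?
75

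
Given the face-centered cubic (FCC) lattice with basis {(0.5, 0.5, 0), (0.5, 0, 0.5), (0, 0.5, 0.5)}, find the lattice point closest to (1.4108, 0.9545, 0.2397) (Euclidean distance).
(1.5, 1, 0.5)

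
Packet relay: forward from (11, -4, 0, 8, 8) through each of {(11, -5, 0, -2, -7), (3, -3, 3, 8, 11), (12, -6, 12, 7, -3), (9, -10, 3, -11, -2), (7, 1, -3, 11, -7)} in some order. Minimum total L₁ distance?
135
(one optimal route: (11, -4, 0, 8, 8) → (3, -3, 3, 8, 11) → (7, 1, -3, 11, -7) → (11, -5, 0, -2, -7) → (9, -10, 3, -11, -2) → (12, -6, 12, 7, -3))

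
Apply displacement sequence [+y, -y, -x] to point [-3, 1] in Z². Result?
(-4, 1)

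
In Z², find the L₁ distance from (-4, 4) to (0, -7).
15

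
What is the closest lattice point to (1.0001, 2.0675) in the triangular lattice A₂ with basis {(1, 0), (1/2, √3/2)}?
(1, 1.732)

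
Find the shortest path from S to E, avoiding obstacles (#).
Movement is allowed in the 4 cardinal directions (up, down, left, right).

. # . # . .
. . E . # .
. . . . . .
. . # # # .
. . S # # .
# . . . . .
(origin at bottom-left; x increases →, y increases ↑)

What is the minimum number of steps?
5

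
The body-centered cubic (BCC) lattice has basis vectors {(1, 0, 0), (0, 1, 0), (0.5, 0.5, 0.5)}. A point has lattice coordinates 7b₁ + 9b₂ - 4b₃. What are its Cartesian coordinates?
(5, 7, -2)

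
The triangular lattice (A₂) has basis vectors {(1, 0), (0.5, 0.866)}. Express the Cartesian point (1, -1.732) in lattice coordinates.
2b₁ - 2b₂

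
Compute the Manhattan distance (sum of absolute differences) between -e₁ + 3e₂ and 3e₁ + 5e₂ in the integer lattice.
6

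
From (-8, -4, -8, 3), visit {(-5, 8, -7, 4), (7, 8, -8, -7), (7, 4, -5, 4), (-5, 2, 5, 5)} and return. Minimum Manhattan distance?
108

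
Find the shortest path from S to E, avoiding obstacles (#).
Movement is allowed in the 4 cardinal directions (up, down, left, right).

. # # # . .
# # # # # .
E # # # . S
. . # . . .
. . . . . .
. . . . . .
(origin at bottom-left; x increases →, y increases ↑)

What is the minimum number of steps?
9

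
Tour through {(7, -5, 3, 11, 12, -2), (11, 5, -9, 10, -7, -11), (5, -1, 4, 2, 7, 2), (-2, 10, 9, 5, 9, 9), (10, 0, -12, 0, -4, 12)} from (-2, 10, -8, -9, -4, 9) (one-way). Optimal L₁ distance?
198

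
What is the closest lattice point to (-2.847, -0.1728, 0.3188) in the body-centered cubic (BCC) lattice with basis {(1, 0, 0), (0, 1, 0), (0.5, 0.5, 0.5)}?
(-3, 0, 0)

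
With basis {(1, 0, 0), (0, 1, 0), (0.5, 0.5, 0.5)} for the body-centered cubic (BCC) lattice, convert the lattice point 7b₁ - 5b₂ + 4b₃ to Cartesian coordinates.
(9, -3, 2)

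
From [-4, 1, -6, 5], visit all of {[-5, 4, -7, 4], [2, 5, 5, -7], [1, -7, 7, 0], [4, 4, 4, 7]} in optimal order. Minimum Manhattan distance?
69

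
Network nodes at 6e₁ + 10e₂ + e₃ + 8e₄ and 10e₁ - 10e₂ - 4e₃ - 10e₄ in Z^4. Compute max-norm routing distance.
20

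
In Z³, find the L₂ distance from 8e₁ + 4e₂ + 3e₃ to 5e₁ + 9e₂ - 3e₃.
8.3666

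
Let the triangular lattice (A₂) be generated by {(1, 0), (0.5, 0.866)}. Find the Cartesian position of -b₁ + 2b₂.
(0, 1.732)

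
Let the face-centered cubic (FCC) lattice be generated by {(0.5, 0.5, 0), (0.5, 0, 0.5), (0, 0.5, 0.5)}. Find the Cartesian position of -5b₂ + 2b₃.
(-2.5, 1, -1.5)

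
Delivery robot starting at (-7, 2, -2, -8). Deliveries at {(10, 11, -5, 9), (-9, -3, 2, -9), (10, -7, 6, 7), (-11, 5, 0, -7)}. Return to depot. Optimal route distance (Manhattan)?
144
(one optimal route: (-7, 2, -2, -8) → (10, 11, -5, 9) → (10, -7, 6, 7) → (-9, -3, 2, -9) → (-11, 5, 0, -7) → (-7, 2, -2, -8))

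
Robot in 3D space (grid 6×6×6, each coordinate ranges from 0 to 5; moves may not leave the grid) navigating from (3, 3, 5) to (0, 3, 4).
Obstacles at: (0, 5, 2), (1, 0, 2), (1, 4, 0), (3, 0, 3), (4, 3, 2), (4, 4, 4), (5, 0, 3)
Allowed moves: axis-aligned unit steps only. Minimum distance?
4
(one shortest path: (3, 3, 5) → (2, 3, 5) → (1, 3, 5) → (0, 3, 5) → (0, 3, 4))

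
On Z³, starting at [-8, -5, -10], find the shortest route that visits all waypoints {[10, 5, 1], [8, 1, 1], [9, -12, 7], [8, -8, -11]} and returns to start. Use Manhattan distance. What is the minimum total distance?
106
(one optimal route: (-8, -5, -10) → (8, 1, 1) → (10, 5, 1) → (9, -12, 7) → (8, -8, -11) → (-8, -5, -10))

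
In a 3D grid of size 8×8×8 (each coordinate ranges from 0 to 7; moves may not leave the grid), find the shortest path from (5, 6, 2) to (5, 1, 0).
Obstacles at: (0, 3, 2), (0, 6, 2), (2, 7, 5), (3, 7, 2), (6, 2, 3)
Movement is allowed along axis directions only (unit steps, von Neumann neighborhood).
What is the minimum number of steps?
7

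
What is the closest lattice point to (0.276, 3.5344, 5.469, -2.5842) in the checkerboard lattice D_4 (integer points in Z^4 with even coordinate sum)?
(0, 4, 5, -3)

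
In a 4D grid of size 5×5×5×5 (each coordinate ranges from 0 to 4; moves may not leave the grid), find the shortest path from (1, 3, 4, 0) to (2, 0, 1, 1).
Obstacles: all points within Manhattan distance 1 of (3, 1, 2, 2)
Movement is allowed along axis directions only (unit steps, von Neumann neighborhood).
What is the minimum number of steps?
8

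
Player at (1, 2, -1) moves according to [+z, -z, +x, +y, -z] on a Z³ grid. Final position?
(2, 3, -2)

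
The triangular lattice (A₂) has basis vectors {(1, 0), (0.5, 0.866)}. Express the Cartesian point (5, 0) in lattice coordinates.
5b₁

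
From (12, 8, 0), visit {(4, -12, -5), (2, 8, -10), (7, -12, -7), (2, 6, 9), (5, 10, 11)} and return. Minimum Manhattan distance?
114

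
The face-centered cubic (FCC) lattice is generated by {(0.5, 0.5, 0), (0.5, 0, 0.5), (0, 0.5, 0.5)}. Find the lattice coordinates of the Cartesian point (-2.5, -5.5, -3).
-5b₁ - 6b₃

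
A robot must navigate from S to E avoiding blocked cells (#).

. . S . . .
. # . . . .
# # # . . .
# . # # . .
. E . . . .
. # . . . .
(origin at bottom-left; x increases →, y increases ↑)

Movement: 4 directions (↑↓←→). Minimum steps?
9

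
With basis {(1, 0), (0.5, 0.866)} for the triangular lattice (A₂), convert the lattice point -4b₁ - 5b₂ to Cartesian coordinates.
(-6.5, -4.33)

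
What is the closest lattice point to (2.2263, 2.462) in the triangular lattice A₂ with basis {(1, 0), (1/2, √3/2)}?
(2.5, 2.598)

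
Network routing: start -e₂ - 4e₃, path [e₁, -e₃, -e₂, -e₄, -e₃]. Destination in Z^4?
(1, -2, -6, -1)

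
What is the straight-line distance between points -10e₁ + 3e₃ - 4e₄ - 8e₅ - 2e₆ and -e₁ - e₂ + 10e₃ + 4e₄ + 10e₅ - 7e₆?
23.3238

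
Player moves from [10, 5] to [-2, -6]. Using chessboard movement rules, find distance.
12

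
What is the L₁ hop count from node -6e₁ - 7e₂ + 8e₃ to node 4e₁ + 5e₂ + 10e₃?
24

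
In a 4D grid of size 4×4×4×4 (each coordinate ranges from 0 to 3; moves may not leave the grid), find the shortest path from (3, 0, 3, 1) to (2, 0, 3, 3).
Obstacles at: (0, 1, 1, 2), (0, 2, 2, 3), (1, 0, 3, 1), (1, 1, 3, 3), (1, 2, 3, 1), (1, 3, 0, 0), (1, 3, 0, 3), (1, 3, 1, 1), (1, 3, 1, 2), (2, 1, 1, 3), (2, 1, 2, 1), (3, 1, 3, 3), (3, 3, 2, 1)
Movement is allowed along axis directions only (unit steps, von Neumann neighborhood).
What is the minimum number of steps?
3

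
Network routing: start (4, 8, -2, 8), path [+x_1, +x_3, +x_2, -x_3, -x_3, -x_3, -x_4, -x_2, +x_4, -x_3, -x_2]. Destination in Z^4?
(5, 7, -5, 8)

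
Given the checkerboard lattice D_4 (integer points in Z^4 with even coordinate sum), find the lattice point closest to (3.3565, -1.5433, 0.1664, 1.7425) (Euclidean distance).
(3, -1, 0, 2)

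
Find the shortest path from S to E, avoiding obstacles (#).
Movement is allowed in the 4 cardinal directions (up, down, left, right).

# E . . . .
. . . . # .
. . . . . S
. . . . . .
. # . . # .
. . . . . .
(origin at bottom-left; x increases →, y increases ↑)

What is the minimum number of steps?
6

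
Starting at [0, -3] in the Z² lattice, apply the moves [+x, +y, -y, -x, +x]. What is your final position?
(1, -3)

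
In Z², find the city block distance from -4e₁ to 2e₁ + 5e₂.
11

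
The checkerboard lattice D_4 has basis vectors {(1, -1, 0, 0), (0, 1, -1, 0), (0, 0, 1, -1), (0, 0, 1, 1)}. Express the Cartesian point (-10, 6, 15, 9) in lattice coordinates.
-10b₁ - 4b₂ + b₃ + 10b₄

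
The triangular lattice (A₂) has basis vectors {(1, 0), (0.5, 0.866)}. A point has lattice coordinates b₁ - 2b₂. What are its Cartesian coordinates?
(0, -1.732)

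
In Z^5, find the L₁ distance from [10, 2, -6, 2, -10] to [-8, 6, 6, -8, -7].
47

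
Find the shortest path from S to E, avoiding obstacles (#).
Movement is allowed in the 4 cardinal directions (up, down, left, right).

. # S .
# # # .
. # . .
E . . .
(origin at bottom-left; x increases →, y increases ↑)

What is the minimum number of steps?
7
(one shortest path: (2, 3) → (3, 3) → (3, 2) → (3, 1) → (2, 1) → (2, 0) → (1, 0) → (0, 0))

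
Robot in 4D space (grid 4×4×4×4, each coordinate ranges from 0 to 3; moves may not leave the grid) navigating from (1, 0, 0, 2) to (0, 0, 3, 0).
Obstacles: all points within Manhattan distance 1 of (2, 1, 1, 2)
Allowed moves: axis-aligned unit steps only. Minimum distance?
6
(one shortest path: (1, 0, 0, 2) → (0, 0, 0, 2) → (0, 0, 1, 2) → (0, 0, 2, 2) → (0, 0, 3, 2) → (0, 0, 3, 1) → (0, 0, 3, 0))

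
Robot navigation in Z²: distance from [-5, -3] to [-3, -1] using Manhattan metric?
4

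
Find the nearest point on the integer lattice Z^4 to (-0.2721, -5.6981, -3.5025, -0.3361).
(0, -6, -4, 0)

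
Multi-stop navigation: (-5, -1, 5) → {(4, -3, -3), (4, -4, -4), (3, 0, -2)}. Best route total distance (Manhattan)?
23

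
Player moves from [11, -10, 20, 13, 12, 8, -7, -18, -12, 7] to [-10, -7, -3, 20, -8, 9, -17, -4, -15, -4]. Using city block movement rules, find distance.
113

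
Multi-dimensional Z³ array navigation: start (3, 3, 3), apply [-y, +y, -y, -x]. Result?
(2, 2, 3)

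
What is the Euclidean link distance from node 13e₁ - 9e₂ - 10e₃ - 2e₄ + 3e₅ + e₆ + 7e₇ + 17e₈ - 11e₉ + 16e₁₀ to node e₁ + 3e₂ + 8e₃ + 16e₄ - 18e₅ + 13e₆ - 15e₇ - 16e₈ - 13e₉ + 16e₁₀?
55.6597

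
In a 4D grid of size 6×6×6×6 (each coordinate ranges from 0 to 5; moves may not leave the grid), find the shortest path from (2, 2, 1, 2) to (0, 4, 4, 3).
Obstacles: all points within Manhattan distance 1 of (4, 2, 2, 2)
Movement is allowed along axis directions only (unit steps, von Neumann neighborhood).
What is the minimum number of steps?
8
(one shortest path: (2, 2, 1, 2) → (1, 2, 1, 2) → (0, 2, 1, 2) → (0, 3, 1, 2) → (0, 4, 1, 2) → (0, 4, 2, 2) → (0, 4, 3, 2) → (0, 4, 4, 2) → (0, 4, 4, 3))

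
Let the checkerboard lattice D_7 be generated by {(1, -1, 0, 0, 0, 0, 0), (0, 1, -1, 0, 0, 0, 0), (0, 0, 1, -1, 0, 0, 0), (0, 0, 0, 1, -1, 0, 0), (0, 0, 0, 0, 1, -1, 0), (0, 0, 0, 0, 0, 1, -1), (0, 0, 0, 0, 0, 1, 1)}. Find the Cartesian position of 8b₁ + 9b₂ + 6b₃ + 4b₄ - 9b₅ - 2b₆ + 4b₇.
(8, 1, -3, -2, -13, 11, 6)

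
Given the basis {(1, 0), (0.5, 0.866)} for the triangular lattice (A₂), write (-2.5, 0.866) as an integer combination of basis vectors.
-3b₁ + b₂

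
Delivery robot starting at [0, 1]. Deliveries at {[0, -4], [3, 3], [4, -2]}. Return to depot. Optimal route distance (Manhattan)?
22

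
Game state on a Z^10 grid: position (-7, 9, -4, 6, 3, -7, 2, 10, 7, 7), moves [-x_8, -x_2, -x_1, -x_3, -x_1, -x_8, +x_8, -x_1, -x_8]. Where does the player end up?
(-10, 8, -5, 6, 3, -7, 2, 8, 7, 7)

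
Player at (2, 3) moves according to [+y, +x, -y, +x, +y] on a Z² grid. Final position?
(4, 4)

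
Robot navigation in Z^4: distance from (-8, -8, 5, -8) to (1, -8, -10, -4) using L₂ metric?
17.9444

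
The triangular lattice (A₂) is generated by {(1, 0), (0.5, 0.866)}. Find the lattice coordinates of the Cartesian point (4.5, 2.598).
3b₁ + 3b₂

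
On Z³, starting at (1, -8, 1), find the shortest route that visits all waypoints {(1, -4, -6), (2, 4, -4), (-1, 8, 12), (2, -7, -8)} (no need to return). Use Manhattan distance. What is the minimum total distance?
51
(one optimal route: (1, -8, 1) → (2, -7, -8) → (1, -4, -6) → (2, 4, -4) → (-1, 8, 12))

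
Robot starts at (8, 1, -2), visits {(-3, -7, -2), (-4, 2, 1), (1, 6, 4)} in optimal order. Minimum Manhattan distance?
43
(one optimal route: (8, 1, -2) → (1, 6, 4) → (-4, 2, 1) → (-3, -7, -2))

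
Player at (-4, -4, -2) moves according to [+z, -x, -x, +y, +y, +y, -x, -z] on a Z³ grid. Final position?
(-7, -1, -2)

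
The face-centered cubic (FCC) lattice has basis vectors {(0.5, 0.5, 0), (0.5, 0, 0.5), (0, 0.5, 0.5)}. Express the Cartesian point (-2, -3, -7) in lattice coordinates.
2b₁ - 6b₂ - 8b₃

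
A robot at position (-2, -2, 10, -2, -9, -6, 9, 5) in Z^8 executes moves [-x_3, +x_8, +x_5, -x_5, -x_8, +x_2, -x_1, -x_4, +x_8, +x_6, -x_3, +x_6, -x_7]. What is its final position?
(-3, -1, 8, -3, -9, -4, 8, 6)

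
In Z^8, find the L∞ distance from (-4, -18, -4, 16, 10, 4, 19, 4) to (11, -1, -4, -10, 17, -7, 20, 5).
26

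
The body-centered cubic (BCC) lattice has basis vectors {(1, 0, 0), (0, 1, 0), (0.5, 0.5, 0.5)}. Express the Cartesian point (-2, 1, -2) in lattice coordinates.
3b₂ - 4b₃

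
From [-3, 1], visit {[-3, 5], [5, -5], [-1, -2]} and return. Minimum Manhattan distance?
36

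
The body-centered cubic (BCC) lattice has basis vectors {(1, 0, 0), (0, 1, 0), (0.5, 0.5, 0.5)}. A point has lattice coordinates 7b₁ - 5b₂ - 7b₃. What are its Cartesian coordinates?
(3.5, -8.5, -3.5)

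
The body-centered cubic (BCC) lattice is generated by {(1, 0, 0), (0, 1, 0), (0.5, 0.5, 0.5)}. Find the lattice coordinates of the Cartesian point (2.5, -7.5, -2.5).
5b₁ - 5b₂ - 5b₃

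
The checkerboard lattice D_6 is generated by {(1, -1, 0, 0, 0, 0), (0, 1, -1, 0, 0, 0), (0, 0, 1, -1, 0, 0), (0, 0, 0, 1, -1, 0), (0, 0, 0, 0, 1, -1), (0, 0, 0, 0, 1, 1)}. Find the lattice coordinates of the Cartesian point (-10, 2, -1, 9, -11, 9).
-10b₁ - 8b₂ - 9b₃ - 10b₅ - b₆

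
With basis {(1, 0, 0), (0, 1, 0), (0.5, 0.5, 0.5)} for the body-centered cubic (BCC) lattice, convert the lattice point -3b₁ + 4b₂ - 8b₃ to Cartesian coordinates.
(-7, 0, -4)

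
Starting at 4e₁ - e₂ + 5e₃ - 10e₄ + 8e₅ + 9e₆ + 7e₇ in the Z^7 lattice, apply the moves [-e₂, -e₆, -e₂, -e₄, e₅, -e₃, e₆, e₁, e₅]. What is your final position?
(5, -3, 4, -11, 10, 9, 7)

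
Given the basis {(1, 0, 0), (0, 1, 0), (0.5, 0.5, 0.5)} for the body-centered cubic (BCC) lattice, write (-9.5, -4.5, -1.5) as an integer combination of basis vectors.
-8b₁ - 3b₂ - 3b₃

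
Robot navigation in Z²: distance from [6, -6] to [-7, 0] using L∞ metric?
13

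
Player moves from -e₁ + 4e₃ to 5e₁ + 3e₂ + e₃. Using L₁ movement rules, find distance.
12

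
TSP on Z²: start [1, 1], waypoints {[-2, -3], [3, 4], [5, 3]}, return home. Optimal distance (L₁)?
28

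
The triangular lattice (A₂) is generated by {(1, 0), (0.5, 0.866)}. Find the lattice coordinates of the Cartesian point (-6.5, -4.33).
-4b₁ - 5b₂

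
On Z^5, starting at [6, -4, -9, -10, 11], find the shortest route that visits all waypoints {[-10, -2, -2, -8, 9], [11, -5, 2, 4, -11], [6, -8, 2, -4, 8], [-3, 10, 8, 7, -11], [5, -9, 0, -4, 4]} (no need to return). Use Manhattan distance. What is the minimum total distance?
141
(one optimal route: (6, -4, -9, -10, 11) → (-10, -2, -2, -8, 9) → (6, -8, 2, -4, 8) → (5, -9, 0, -4, 4) → (11, -5, 2, 4, -11) → (-3, 10, 8, 7, -11))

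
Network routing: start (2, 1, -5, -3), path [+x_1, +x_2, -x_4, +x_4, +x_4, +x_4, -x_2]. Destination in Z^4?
(3, 1, -5, -1)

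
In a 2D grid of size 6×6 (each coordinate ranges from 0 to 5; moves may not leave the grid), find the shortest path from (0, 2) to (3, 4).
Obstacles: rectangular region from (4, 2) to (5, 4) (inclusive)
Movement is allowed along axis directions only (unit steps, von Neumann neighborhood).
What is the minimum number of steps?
5
(one shortest path: (0, 2) → (1, 2) → (2, 2) → (3, 2) → (3, 3) → (3, 4))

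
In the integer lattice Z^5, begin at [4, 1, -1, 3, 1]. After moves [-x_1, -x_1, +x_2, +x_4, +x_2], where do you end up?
(2, 3, -1, 4, 1)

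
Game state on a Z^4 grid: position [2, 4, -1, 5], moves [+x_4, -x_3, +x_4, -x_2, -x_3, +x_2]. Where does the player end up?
(2, 4, -3, 7)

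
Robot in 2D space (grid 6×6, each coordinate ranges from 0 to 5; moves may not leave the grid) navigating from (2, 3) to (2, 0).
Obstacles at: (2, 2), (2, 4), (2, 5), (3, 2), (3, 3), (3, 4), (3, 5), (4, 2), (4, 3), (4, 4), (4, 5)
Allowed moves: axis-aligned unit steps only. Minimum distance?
5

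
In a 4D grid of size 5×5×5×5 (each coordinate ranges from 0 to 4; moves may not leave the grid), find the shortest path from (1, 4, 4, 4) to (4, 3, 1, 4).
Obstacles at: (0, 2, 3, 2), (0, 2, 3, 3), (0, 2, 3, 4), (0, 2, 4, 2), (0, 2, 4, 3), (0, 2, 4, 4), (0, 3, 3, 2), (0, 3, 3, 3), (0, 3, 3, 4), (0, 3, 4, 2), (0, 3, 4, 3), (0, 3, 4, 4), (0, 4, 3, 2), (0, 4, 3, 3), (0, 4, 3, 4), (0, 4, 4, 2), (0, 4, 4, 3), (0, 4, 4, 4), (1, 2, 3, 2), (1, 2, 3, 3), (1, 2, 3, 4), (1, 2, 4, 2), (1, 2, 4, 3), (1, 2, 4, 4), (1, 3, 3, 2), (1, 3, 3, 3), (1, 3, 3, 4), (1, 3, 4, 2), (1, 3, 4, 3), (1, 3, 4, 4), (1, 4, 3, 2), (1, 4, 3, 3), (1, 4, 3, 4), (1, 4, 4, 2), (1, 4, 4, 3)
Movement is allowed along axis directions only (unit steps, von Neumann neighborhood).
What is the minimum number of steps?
7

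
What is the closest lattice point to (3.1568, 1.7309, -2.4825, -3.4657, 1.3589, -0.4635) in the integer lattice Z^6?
(3, 2, -2, -3, 1, 0)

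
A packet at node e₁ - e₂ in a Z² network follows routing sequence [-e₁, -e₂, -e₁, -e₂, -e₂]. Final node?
(-1, -4)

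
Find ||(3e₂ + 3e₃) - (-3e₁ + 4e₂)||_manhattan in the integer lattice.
7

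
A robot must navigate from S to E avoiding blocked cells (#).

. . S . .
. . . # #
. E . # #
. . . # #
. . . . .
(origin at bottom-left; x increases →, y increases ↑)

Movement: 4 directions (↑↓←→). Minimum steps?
3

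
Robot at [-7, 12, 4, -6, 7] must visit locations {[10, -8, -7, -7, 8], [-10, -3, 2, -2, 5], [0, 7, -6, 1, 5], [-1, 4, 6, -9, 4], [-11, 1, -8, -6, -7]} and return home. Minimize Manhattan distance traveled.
190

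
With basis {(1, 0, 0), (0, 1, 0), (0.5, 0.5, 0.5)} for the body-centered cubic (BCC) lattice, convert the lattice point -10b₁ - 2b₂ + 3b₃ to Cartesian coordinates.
(-8.5, -0.5, 1.5)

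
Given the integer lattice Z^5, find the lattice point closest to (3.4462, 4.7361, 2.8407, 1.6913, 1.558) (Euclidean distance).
(3, 5, 3, 2, 2)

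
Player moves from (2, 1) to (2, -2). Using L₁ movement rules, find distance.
3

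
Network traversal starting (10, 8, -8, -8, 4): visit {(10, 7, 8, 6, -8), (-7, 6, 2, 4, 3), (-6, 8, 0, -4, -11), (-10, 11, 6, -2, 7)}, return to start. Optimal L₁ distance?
176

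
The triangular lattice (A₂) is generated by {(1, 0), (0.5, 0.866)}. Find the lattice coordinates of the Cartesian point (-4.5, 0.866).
-5b₁ + b₂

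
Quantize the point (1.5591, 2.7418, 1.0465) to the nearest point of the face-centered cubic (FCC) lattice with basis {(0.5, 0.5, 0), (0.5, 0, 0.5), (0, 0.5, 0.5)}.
(1.5, 2.5, 1)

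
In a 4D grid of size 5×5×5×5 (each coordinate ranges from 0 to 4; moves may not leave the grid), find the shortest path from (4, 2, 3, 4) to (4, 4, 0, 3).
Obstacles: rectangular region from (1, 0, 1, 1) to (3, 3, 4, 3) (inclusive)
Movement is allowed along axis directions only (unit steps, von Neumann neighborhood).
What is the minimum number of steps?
6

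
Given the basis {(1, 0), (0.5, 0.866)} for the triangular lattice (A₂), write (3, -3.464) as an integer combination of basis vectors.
5b₁ - 4b₂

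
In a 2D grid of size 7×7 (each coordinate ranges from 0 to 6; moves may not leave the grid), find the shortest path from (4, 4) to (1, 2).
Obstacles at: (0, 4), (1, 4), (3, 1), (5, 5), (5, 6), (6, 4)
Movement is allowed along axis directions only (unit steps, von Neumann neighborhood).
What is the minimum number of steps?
5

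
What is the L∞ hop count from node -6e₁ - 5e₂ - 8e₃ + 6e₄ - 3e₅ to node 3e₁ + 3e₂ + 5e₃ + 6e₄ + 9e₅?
13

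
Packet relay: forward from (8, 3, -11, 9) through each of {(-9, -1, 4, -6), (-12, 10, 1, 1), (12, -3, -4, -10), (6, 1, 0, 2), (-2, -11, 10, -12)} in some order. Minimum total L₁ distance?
139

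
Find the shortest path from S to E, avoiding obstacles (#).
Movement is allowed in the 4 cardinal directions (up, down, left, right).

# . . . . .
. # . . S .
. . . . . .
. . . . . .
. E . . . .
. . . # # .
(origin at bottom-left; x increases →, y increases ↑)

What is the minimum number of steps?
6
(one shortest path: (4, 4) → (3, 4) → (2, 4) → (2, 3) → (1, 3) → (1, 2) → (1, 1))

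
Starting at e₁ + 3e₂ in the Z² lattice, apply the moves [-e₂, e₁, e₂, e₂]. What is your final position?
(2, 4)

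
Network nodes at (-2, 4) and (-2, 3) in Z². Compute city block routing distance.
1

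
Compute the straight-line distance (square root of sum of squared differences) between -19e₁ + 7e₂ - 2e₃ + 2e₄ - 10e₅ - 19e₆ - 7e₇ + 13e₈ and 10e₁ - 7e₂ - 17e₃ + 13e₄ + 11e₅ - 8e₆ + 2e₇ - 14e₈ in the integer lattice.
52.4881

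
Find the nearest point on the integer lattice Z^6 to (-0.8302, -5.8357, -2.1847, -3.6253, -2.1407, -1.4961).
(-1, -6, -2, -4, -2, -1)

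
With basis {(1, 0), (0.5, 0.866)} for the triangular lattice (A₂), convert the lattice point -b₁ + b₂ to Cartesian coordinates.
(-0.5, 0.866)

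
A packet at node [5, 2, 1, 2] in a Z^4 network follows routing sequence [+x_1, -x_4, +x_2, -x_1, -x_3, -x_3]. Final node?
(5, 3, -1, 1)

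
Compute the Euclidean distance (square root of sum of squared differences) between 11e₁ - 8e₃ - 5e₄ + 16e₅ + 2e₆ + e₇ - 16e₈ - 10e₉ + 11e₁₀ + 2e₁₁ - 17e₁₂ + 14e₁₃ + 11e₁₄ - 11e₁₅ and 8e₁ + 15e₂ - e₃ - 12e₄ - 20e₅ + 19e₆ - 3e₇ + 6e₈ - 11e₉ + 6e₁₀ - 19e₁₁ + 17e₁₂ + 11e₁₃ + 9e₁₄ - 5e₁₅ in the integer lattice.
63.9453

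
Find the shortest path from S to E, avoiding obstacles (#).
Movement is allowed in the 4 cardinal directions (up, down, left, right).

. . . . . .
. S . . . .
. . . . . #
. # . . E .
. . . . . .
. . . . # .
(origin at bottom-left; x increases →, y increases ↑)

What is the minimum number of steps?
5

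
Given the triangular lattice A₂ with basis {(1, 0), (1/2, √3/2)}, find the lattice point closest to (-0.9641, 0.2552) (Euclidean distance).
(-1, 0)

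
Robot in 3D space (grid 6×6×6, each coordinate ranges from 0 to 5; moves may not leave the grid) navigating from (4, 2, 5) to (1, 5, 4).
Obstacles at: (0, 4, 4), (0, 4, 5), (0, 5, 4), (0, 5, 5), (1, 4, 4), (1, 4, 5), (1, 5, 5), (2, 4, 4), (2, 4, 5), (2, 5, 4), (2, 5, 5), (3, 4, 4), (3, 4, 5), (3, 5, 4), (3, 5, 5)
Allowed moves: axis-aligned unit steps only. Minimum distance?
9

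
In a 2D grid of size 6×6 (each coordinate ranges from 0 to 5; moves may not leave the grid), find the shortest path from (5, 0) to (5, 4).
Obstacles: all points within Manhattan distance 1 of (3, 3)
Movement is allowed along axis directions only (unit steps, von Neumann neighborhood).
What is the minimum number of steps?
4
(one shortest path: (5, 0) → (5, 1) → (5, 2) → (5, 3) → (5, 4))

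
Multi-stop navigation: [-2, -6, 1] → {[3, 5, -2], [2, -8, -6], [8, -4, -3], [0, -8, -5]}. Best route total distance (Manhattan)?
41
(one optimal route: (-2, -6, 1) → (0, -8, -5) → (2, -8, -6) → (8, -4, -3) → (3, 5, -2))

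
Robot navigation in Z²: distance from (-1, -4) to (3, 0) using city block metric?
8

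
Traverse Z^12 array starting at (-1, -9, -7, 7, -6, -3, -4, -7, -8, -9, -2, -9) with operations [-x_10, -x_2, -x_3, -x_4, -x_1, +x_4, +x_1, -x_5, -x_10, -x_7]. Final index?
(-1, -10, -8, 7, -7, -3, -5, -7, -8, -11, -2, -9)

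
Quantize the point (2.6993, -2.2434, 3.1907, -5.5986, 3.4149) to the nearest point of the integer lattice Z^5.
(3, -2, 3, -6, 3)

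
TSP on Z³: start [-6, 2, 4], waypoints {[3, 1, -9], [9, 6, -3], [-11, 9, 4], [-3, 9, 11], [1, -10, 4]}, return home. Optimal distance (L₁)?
118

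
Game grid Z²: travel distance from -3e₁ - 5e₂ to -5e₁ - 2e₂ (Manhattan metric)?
5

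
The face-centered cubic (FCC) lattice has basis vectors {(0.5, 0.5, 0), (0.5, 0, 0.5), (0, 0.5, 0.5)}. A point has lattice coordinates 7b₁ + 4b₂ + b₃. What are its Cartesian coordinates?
(5.5, 4, 2.5)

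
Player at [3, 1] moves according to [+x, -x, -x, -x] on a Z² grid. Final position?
(1, 1)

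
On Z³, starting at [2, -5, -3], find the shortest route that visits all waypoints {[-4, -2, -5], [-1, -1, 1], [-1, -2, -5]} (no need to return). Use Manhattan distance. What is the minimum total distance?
21
(one optimal route: (2, -5, -3) → (-4, -2, -5) → (-1, -2, -5) → (-1, -1, 1))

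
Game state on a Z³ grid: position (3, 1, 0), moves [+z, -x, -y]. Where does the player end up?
(2, 0, 1)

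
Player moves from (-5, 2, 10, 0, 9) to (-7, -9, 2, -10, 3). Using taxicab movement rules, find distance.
37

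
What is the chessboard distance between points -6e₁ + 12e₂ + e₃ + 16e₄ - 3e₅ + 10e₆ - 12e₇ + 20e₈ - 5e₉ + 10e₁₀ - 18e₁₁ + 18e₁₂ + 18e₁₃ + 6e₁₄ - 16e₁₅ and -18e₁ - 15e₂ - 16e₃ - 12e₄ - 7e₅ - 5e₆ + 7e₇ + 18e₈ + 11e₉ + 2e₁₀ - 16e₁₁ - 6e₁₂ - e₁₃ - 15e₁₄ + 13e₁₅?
29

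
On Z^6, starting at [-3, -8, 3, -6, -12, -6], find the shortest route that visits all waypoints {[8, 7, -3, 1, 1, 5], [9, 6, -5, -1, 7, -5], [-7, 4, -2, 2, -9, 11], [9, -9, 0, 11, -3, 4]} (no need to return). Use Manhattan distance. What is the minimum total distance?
158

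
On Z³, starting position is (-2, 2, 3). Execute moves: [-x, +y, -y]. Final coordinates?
(-3, 2, 3)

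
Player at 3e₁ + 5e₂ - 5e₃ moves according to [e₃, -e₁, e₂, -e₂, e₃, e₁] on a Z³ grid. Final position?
(3, 5, -3)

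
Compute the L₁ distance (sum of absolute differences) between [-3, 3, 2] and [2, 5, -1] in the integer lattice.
10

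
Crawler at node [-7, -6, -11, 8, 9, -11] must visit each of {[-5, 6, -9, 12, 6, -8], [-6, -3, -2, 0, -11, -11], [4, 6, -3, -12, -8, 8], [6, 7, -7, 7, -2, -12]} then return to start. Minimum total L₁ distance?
204
(one optimal route: (-7, -6, -11, 8, 9, -11) → (-5, 6, -9, 12, 6, -8) → (6, 7, -7, 7, -2, -12) → (4, 6, -3, -12, -8, 8) → (-6, -3, -2, 0, -11, -11) → (-7, -6, -11, 8, 9, -11))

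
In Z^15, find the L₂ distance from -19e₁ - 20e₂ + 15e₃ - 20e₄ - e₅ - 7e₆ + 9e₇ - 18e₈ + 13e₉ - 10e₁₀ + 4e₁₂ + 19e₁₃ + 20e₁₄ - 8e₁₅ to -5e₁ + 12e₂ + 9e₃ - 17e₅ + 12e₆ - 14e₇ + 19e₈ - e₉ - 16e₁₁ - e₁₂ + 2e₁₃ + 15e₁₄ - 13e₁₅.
71.3232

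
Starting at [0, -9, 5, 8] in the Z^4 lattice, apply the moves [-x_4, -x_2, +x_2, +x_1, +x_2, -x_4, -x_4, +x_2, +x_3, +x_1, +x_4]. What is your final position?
(2, -7, 6, 6)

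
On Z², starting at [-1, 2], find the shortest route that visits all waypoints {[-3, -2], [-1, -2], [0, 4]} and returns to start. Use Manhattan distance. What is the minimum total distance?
18
(one optimal route: (-1, 2) → (-3, -2) → (-1, -2) → (0, 4) → (-1, 2))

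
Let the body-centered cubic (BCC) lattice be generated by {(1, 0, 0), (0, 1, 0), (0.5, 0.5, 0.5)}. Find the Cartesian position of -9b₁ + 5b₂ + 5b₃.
(-6.5, 7.5, 2.5)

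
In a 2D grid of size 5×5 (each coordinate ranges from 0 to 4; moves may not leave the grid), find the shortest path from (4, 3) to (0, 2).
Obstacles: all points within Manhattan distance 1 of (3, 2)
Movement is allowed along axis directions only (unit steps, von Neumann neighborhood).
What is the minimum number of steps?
7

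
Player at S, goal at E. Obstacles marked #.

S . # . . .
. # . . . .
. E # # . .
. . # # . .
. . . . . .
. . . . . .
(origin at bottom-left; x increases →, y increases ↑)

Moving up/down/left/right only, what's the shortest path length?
3
(one shortest path: (0, 5) → (0, 4) → (0, 3) → (1, 3))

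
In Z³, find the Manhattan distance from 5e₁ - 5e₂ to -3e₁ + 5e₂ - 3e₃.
21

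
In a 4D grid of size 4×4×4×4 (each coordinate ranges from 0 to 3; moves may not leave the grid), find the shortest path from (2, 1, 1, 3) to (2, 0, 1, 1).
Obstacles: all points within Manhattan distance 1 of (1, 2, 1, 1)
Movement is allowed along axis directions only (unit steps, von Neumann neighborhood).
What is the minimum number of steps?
3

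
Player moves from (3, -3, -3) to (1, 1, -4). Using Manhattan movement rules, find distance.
7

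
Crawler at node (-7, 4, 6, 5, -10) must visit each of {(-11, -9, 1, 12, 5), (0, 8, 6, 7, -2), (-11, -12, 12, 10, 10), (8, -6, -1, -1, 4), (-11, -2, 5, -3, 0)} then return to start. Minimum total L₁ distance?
192
(one optimal route: (-7, 4, 6, 5, -10) → (0, 8, 6, 7, -2) → (8, -6, -1, -1, 4) → (-11, -9, 1, 12, 5) → (-11, -12, 12, 10, 10) → (-11, -2, 5, -3, 0) → (-7, 4, 6, 5, -10))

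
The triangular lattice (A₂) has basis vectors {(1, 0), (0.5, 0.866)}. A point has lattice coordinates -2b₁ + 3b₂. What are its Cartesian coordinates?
(-0.5, 2.598)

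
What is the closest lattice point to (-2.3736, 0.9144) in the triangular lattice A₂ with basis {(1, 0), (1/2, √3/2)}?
(-2.5, 0.866)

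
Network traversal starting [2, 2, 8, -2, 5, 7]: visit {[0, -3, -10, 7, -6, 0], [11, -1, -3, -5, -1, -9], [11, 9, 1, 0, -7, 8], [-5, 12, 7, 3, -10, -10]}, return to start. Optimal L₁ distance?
236
(one optimal route: (2, 2, 8, -2, 5, 7) → (11, -1, -3, -5, -1, -9) → (0, -3, -10, 7, -6, 0) → (-5, 12, 7, 3, -10, -10) → (11, 9, 1, 0, -7, 8) → (2, 2, 8, -2, 5, 7))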